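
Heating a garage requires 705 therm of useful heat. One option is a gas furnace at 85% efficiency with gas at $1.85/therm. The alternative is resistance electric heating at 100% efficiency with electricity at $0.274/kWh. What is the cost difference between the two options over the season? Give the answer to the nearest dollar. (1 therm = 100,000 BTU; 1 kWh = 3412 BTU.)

Heat load = 705 therm × 100,000 = 70,500,000 BTU
Gas: input = 70,500,000 / 0.85 = 82,941,176 BTU = 829.4 therm → 829.4 × $1.85 = $1,534.41
Electric: 70,500,000 BTU / 3412 = 20,660 kWh → × $0.274 = $5,661.49
Difference = |$1,534.41 − $5,661.49| = $4,127.08 ≈ $4127

$4127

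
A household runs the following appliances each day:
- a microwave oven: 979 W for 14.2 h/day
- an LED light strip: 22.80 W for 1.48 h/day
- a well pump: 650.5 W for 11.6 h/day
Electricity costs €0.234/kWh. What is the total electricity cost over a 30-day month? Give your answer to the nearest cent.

€150.80

microwave oven: 979 W × 14.2 h × 30 d = 417,054 Wh = 417.1 kWh
LED light strip: 22.80 W × 1.48 h × 30 d = 1,012 Wh = 1.012 kWh
well pump: 650.5 W × 11.6 h × 30 d = 226,374 Wh = 226.4 kWh
Total energy = 417.1 + 1.012 + 226.4 = 644.4 kWh
Cost = 644.4 kWh × €0.234 = €150.80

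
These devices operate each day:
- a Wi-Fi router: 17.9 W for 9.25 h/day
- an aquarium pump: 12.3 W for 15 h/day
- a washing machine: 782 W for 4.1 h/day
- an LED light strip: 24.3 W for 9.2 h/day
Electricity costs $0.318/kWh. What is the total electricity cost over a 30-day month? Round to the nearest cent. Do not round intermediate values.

$36.06

Wi-Fi router: 17.9 W × 9.25 h × 30 d = 4,967 Wh = 4.967 kWh
aquarium pump: 12.3 W × 15 h × 30 d = 5,535 Wh = 5.535 kWh
washing machine: 782 W × 4.1 h × 30 d = 96,186 Wh = 96.19 kWh
LED light strip: 24.3 W × 9.2 h × 30 d = 6,707 Wh = 6.707 kWh
Total energy = 4.967 + 5.535 + 96.19 + 6.707 = 113.4 kWh
Cost = 113.4 kWh × $0.318 = $36.06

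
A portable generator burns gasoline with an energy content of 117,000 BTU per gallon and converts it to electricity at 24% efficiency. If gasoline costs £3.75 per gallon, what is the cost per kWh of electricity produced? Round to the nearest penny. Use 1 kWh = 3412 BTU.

£0.46

Electrical output per gallon = 117,000 BTU × 0.24 / 3412 BTU/kWh = 8.23 kWh
Cost per kWh = £3.75 / 8.23 kWh = £0.456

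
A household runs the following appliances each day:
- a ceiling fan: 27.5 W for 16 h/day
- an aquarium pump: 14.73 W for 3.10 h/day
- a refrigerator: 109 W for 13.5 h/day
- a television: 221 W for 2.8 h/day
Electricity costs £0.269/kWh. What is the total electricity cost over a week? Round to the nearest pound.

ceiling fan: 27.5 W × 16 h × 7 d = 3,080 Wh = 3.08 kWh
aquarium pump: 14.73 W × 3.10 h × 7 d = 320 Wh = 0.3196 kWh
refrigerator: 109 W × 13.5 h × 7 d = 10,300 Wh = 10.3 kWh
television: 221 W × 2.8 h × 7 d = 4,332 Wh = 4.332 kWh
Total energy = 3.08 + 0.3196 + 10.3 + 4.332 = 18.03 kWh
Cost = 18.03 kWh × £0.269 = £4.85 ≈ £5

£5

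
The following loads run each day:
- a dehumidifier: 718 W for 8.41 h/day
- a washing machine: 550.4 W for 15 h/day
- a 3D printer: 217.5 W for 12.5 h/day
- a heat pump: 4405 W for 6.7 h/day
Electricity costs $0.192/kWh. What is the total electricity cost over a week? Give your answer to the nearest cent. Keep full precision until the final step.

dehumidifier: 718 W × 8.41 h × 7 d = 42,269 Wh = 42.27 kWh
washing machine: 550.4 W × 15 h × 7 d = 57,792 Wh = 57.79 kWh
3D printer: 217.5 W × 12.5 h × 7 d = 19,031 Wh = 19.03 kWh
heat pump: 4405 W × 6.7 h × 7 d = 206,594 Wh = 206.6 kWh
Total energy = 42.27 + 57.79 + 19.03 + 206.6 = 325.7 kWh
Cost = 325.7 kWh × $0.192 = $62.53

$62.53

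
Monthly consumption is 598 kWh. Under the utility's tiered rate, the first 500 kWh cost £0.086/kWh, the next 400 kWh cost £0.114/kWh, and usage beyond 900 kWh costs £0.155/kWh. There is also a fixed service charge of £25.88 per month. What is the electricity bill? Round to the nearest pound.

£80

First 500 kWh × £0.086 = £43.00
Next 98 kWh × £0.114 = £11.17
Remaining tier: 0 kWh (not reached)
Energy charge = £54.17; + service £25.88 = £80.05 ≈ £80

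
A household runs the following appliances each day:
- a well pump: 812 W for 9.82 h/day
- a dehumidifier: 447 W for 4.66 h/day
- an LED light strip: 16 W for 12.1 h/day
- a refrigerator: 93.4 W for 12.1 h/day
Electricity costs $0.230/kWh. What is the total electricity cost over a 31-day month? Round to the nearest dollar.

well pump: 812 W × 9.82 h × 31 d = 247,189 Wh = 247.2 kWh
dehumidifier: 447 W × 4.66 h × 31 d = 64,574 Wh = 64.57 kWh
LED light strip: 16 W × 12.1 h × 31 d = 6,002 Wh = 6.002 kWh
refrigerator: 93.4 W × 12.1 h × 31 d = 35,034 Wh = 35.03 kWh
Total energy = 247.2 + 64.57 + 6.002 + 35.03 = 352.8 kWh
Cost = 352.8 kWh × $0.230 = $81.14 ≈ $81

$81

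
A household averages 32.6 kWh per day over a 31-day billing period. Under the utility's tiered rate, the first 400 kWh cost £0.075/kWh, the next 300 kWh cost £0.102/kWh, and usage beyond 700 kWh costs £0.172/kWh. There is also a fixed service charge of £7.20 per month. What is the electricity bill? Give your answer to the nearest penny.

£121.22

Usage = 32.6 kWh/day × 31 days = 1010.6 kWh
First 400 kWh × £0.075 = £30.00
Next 300 kWh × £0.102 = £30.60
Remaining 310.6 kWh × £0.172 = £53.42
Energy charge = £114.02; + service £7.20 = £121.22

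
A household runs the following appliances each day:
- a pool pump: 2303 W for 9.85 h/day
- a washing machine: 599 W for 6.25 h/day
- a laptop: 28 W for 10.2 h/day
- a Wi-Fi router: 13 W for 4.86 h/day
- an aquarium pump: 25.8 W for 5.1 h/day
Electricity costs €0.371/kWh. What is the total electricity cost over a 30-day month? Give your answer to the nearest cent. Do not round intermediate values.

pool pump: 2303 W × 9.85 h × 30 d = 680,536 Wh = 680.5 kWh
washing machine: 599 W × 6.25 h × 30 d = 112,312 Wh = 112.3 kWh
laptop: 28 W × 10.2 h × 30 d = 8,568 Wh = 8.568 kWh
Wi-Fi router: 13 W × 4.86 h × 30 d = 1,895 Wh = 1.895 kWh
aquarium pump: 25.8 W × 5.1 h × 30 d = 3,947 Wh = 3.947 kWh
Total energy = 680.5 + 112.3 + 8.568 + 1.895 + 3.947 = 807.3 kWh
Cost = 807.3 kWh × €0.371 = €299.49

€299.49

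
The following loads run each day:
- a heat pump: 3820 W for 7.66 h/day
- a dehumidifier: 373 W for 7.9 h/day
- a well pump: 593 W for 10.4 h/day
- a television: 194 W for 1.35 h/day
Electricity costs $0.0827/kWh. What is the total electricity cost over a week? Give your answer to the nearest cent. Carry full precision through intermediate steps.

$22.37

heat pump: 3820 W × 7.66 h × 7 d = 204,828 Wh = 204.8 kWh
dehumidifier: 373 W × 7.9 h × 7 d = 20,627 Wh = 20.63 kWh
well pump: 593 W × 10.4 h × 7 d = 43,170 Wh = 43.17 kWh
television: 194 W × 1.35 h × 7 d = 1,833 Wh = 1.833 kWh
Total energy = 204.8 + 20.63 + 43.17 + 1.833 = 270.5 kWh
Cost = 270.5 kWh × $0.0827 = $22.37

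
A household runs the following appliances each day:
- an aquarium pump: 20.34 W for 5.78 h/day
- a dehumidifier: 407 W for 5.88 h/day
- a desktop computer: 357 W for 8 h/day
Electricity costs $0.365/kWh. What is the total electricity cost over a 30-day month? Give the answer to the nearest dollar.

$59

aquarium pump: 20.34 W × 5.78 h × 30 d = 3,527 Wh = 3.527 kWh
dehumidifier: 407 W × 5.88 h × 30 d = 71,795 Wh = 71.79 kWh
desktop computer: 357 W × 8 h × 30 d = 85,680 Wh = 85.68 kWh
Total energy = 3.527 + 71.79 + 85.68 = 161 kWh
Cost = 161 kWh × $0.365 = $58.77 ≈ $59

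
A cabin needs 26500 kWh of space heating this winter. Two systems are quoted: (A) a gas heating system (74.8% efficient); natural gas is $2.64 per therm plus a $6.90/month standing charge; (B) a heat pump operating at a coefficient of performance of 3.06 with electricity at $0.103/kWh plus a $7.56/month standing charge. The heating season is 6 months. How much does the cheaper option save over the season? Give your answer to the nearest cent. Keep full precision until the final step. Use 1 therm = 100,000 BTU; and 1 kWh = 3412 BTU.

Heat load = 26500 kWh × 3412 = 90,418,000 BTU
Gas: input = 90,418,000 / 0.748 = 120,879,679 BTU = 1,209 therm → 1,209 × $2.64 = $3,191.22; + 6 × $6.90 standing = $3,232.62
Heat pump: 90,418,000 BTU / 3412 = 26,500 kWh heat; / 3.06 = 8,660 kWh in → × $0.103 = $891.99; + 6 × $7.56 standing = $937.35
Difference = |$3,232.62 − $937.35| = $2,295.27

$2295.27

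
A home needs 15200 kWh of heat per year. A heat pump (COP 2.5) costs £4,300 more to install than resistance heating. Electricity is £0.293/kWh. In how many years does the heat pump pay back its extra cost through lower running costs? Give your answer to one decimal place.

1.6 years

Resistance: 15200 kWh × £0.293 = £4,453.60/yr
Heat pump: 15200 / 2.5 = 6080 kWh in → × £0.293 = £1,781.44/yr
Annual savings = £2,672.16
Payback = £4,300 / £2,672.16 = 1.61 years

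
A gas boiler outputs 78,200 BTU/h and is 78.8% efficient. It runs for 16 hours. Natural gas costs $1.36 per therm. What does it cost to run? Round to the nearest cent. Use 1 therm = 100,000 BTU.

Heat delivered = 78,200 BTU/h × 16 h = 1,251,200 BTU
Gas input = 1,251,200 / 0.788 = 1,587,817 BTU
= 1,587,817 / 100,000 = 15.88 therm
Cost = 15.88 × $1.36/therm = $21.59

$21.59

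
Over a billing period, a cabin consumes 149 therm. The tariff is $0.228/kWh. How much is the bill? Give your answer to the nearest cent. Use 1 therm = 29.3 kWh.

$995.38

149 therm × (29.3 kWh/therm) = 4,366 kWh
Cost = 4,366 kWh × $0.228/kWh = $995.38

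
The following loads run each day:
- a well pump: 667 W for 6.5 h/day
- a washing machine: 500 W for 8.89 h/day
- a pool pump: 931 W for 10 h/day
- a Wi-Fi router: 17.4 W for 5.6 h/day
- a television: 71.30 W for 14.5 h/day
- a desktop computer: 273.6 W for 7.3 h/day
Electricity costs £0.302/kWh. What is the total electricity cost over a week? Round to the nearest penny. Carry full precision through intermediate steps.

£44.86

well pump: 667 W × 6.5 h × 7 d = 30,348 Wh = 30.35 kWh
washing machine: 500 W × 8.89 h × 7 d = 31,115 Wh = 31.11 kWh
pool pump: 931 W × 10 h × 7 d = 65,170 Wh = 65.17 kWh
Wi-Fi router: 17.4 W × 5.6 h × 7 d = 682 Wh = 0.6821 kWh
television: 71.30 W × 14.5 h × 7 d = 7,237 Wh = 7.237 kWh
desktop computer: 273.6 W × 7.3 h × 7 d = 13,981 Wh = 13.98 kWh
Total energy = 30.35 + 31.11 + 65.17 + 0.6821 + 7.237 + 13.98 = 148.5 kWh
Cost = 148.5 kWh × £0.302 = £44.86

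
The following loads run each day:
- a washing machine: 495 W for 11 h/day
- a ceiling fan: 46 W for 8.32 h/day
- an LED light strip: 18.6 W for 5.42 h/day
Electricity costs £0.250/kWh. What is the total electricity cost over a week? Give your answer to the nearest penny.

washing machine: 495 W × 11 h × 7 d = 38,115 Wh = 38.12 kWh
ceiling fan: 46 W × 8.32 h × 7 d = 2,679 Wh = 2.679 kWh
LED light strip: 18.6 W × 5.42 h × 7 d = 706 Wh = 0.7057 kWh
Total energy = 38.12 + 2.679 + 0.7057 = 41.5 kWh
Cost = 41.5 kWh × £0.250 = £10.37

£10.37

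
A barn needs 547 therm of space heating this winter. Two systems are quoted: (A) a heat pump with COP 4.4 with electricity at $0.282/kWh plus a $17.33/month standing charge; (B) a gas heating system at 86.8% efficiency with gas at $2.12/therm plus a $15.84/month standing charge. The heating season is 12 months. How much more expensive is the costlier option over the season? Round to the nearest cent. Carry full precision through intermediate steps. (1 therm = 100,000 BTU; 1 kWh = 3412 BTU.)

$290.63

Heat load = 547 therm × 100,000 = 54,700,000 BTU
Gas: input = 54,700,000 / 0.868 = 63,018,433 BTU = 630.2 therm → 630.2 × $2.12 = $1,335.99; + 12 × $15.84 standing = $1,526.07
Heat pump: 54,700,000 BTU / 3412 = 16,030 kWh heat; / 4.4 = 3,644 kWh in → × $0.282 = $1,027.48; + 12 × $17.33 standing = $1,235.44
Difference = |$1,526.07 − $1,235.44| = $290.63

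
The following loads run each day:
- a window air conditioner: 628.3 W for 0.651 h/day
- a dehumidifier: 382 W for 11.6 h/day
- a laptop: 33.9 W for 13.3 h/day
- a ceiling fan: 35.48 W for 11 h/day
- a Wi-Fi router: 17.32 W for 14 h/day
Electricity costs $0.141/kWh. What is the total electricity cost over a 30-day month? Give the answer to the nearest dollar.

$25

window air conditioner: 628.3 W × 0.651 h × 30 d = 12,271 Wh = 12.27 kWh
dehumidifier: 382 W × 11.6 h × 30 d = 132,936 Wh = 132.9 kWh
laptop: 33.9 W × 13.3 h × 30 d = 13,526 Wh = 13.53 kWh
ceiling fan: 35.48 W × 11 h × 30 d = 11,708 Wh = 11.71 kWh
Wi-Fi router: 17.32 W × 14 h × 30 d = 7,274 Wh = 7.274 kWh
Total energy = 12.27 + 132.9 + 13.53 + 11.71 + 7.274 = 177.7 kWh
Cost = 177.7 kWh × $0.141 = $25.06 ≈ $25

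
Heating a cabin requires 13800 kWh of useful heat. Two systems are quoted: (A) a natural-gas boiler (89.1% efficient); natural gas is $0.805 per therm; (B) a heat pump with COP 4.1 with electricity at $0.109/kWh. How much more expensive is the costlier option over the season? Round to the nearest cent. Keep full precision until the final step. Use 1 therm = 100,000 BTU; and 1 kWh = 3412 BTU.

$58.53

Heat load = 13800 kWh × 3412 = 47,085,600 BTU
Gas: input = 47,085,600 / 0.891 = 52,845,791 BTU = 528.5 therm → 528.5 × $0.805 = $425.41
Heat pump: 47,085,600 BTU / 3412 = 13,800 kWh heat; / 4.1 = 3,366 kWh in → × $0.109 = $366.88
Difference = |$425.41 − $366.88| = $58.53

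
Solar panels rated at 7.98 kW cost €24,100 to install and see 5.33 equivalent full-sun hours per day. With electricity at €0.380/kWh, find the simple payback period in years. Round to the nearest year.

Daily generation = 7.98 kW × 5.33 h = 42.53 kWh
Annual generation = 42.53 × 365 = 15525 kWh
Annual savings = 15525 × €0.380 = €5,899.38
Payback = €24,100 / €5,899.38 = 4.09 years

4 years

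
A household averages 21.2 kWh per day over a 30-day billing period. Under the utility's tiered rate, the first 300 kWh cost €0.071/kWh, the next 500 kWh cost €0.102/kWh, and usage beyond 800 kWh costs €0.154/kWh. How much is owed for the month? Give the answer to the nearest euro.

€56

Usage = 21.2 kWh/day × 30 days = 636 kWh
First 300 kWh × €0.071 = €21.30
Next 336 kWh × €0.102 = €34.27
Remaining tier: 0 kWh (not reached)
Total = €55.57 ≈ €56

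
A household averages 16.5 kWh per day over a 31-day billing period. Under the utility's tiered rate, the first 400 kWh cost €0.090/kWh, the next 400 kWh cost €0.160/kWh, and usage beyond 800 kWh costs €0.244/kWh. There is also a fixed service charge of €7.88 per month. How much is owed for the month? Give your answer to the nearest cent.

Usage = 16.5 kWh/day × 31 days = 511.5 kWh
First 400 kWh × €0.090 = €36.00
Next 111.5 kWh × €0.160 = €17.84
Remaining tier: 0 kWh (not reached)
Energy charge = €53.84; + service €7.88 = €61.72

€61.72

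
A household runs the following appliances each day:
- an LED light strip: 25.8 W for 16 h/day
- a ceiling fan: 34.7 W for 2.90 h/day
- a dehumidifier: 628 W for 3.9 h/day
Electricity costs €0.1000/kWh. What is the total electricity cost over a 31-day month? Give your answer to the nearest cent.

LED light strip: 25.8 W × 16 h × 31 d = 12,797 Wh = 12.8 kWh
ceiling fan: 34.7 W × 2.90 h × 31 d = 3,120 Wh = 3.12 kWh
dehumidifier: 628 W × 3.9 h × 31 d = 75,925 Wh = 75.93 kWh
Total energy = 12.8 + 3.12 + 75.93 = 91.84 kWh
Cost = 91.84 kWh × €0.1000 = €9.18

€9.18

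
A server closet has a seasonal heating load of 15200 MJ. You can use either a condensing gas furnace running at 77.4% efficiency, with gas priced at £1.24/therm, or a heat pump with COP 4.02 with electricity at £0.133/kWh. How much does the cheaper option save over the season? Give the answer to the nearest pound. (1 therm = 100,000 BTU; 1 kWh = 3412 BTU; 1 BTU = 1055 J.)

Heat load = 15200 MJ = 15,200,000,000 J / 1055 = 14,407,583 BTU
Gas: input = 14,407,583 / 0.774 = 18,614,448 BTU = 186.1 therm → 186.1 × £1.24 = £230.82
Heat pump: 14,407,583 BTU / 3412 = 4,223 kWh heat; / 4.02 = 1,050 kWh in → × £0.133 = £139.70
Difference = |£230.82 − £139.70| = £91.12 ≈ £91

£91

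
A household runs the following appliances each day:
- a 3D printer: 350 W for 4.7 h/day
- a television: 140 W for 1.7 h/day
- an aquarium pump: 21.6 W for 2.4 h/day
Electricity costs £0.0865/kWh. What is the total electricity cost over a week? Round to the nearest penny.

3D printer: 350 W × 4.7 h × 7 d = 11,515 Wh = 11.52 kWh
television: 140 W × 1.7 h × 7 d = 1,666 Wh = 1.666 kWh
aquarium pump: 21.6 W × 2.4 h × 7 d = 363 Wh = 0.3629 kWh
Total energy = 11.52 + 1.666 + 0.3629 = 13.54 kWh
Cost = 13.54 kWh × £0.0865 = £1.17

£1.17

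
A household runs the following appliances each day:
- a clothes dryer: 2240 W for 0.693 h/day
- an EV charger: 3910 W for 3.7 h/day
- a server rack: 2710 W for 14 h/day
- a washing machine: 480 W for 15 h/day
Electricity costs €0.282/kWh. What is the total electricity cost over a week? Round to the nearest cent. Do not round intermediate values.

€120.73

clothes dryer: 2240 W × 0.693 h × 7 d = 10,866 Wh = 10.87 kWh
EV charger: 3910 W × 3.7 h × 7 d = 101,269 Wh = 101.3 kWh
server rack: 2710 W × 14 h × 7 d = 265,580 Wh = 265.6 kWh
washing machine: 480 W × 15 h × 7 d = 50,400 Wh = 50.4 kWh
Total energy = 10.87 + 101.3 + 265.6 + 50.4 = 428.1 kWh
Cost = 428.1 kWh × €0.282 = €120.73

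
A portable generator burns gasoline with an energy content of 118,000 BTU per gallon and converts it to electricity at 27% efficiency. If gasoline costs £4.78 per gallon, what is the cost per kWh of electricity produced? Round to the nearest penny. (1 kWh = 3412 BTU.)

Electrical output per gallon = 118,000 BTU × 0.27 / 3412 BTU/kWh = 9.338 kWh
Cost per kWh = £4.78 / 9.338 kWh = £0.512

£0.51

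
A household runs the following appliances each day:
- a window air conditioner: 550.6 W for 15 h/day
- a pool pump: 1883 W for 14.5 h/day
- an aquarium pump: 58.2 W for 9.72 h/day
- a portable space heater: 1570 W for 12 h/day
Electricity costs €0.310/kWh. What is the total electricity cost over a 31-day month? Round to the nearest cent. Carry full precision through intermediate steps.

€528.24

window air conditioner: 550.6 W × 15 h × 31 d = 256,029 Wh = 256 kWh
pool pump: 1883 W × 14.5 h × 31 d = 846,408 Wh = 846.4 kWh
aquarium pump: 58.2 W × 9.72 h × 31 d = 17,537 Wh = 17.54 kWh
portable space heater: 1570 W × 12 h × 31 d = 584,040 Wh = 584 kWh
Total energy = 256 + 846.4 + 17.54 + 584 = 1,704 kWh
Cost = 1,704 kWh × €0.310 = €528.24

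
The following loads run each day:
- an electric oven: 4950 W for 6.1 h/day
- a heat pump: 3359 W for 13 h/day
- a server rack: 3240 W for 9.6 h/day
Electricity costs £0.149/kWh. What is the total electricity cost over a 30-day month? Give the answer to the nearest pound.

£469

electric oven: 4950 W × 6.1 h × 30 d = 905,850 Wh = 905.9 kWh
heat pump: 3359 W × 13 h × 30 d = 1,310,010 Wh = 1,310 kWh
server rack: 3240 W × 9.6 h × 30 d = 933,120 Wh = 933.1 kWh
Total energy = 905.9 + 1,310 + 933.1 = 3,149 kWh
Cost = 3,149 kWh × £0.149 = £469.20 ≈ £469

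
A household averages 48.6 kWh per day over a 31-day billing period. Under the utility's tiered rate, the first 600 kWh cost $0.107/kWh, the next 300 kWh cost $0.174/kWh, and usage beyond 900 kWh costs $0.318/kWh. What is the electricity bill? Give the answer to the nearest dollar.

$309

Usage = 48.6 kWh/day × 31 days = 1506.6 kWh
First 600 kWh × $0.107 = $64.20
Next 300 kWh × $0.174 = $52.20
Remaining 606.6 kWh × $0.318 = $192.90
Total = $309.30 ≈ $309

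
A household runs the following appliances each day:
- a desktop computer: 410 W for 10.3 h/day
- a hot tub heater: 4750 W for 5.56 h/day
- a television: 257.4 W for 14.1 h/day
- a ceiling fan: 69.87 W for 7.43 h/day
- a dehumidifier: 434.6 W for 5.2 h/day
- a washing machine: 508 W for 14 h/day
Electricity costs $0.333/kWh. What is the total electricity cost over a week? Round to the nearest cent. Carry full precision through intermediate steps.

desktop computer: 410 W × 10.3 h × 7 d = 29,561 Wh = 29.56 kWh
hot tub heater: 4750 W × 5.56 h × 7 d = 184,870 Wh = 184.9 kWh
television: 257.4 W × 14.1 h × 7 d = 25,405 Wh = 25.41 kWh
ceiling fan: 69.87 W × 7.43 h × 7 d = 3,634 Wh = 3.634 kWh
dehumidifier: 434.6 W × 5.2 h × 7 d = 15,819 Wh = 15.82 kWh
washing machine: 508 W × 14 h × 7 d = 49,784 Wh = 49.78 kWh
Total energy = 29.56 + 184.9 + 25.41 + 3.634 + 15.82 + 49.78 = 309.1 kWh
Cost = 309.1 kWh × $0.333 = $102.92

$102.92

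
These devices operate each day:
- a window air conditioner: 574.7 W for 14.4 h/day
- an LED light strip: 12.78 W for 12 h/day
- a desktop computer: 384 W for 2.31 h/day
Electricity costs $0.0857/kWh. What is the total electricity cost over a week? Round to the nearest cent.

window air conditioner: 574.7 W × 14.4 h × 7 d = 57,930 Wh = 57.93 kWh
LED light strip: 12.78 W × 12 h × 7 d = 1,074 Wh = 1.074 kWh
desktop computer: 384 W × 2.31 h × 7 d = 6,209 Wh = 6.209 kWh
Total energy = 57.93 + 1.074 + 6.209 = 65.21 kWh
Cost = 65.21 kWh × $0.0857 = $5.59

$5.59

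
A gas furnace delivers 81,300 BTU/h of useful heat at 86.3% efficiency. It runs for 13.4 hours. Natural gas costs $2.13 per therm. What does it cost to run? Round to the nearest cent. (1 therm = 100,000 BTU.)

Heat delivered = 81,300 BTU/h × 13.4 h = 1,089,420 BTU
Gas input = 1,089,420 / 0.863 = 1,262,364 BTU
= 1,262,364 / 100,000 = 12.62 therm
Cost = 12.62 × $2.13/therm = $26.89

$26.89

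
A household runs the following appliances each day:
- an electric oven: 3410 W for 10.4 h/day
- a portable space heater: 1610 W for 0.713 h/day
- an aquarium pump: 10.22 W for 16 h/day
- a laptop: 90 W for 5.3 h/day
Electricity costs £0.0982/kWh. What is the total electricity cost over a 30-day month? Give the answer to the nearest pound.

£110

electric oven: 3410 W × 10.4 h × 30 d = 1,063,920 Wh = 1,064 kWh
portable space heater: 1610 W × 0.713 h × 30 d = 34,438 Wh = 34.44 kWh
aquarium pump: 10.22 W × 16 h × 30 d = 4,906 Wh = 4.906 kWh
laptop: 90 W × 5.3 h × 30 d = 14,310 Wh = 14.31 kWh
Total energy = 1,064 + 34.44 + 4.906 + 14.31 = 1,118 kWh
Cost = 1,118 kWh × £0.0982 = £109.75 ≈ £110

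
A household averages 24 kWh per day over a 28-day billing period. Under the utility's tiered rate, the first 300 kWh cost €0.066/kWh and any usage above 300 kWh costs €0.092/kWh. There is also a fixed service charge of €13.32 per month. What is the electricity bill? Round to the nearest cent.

Usage = 24 kWh/day × 28 days = 672 kWh
First 300 kWh × €0.066 = €19.80
Remaining 372 kWh × €0.092 = €34.22
Energy charge = €54.02; + service €13.32 = €67.34

€67.34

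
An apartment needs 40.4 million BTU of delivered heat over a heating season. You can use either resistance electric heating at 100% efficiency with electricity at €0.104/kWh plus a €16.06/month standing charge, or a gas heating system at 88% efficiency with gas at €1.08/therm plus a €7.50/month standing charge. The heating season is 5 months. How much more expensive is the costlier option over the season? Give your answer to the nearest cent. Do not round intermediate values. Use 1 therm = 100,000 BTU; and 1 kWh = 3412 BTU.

Heat load = 40.4 × 10⁶ BTU = 40,400,000 BTU
Gas: input = 40,400,000 / 0.88 = 45,909,091 BTU = 459.1 therm → 459.1 × €1.08 = €495.82; + 5 × €7.50 standing = €533.32
Electric: 40,400,000 BTU / 3412 = 11,840 kWh → × €0.104 = €1,231.42; + 5 × €16.06 standing = €1,311.72
Difference = |€533.32 − €1,311.72| = €778.40

€778.40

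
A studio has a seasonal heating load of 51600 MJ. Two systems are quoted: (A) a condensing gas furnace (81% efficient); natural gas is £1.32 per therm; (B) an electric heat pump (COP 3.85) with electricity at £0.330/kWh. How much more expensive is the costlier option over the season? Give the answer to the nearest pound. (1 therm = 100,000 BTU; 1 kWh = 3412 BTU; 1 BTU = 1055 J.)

Heat load = 51600 MJ = 51,600,000,000 J / 1055 = 48,909,953 BTU
Gas: input = 48,909,953 / 0.810 = 60,382,658 BTU = 603.8 therm → 603.8 × £1.32 = £797.05
Heat pump: 48,909,953 BTU / 3412 = 14,330 kWh heat; / 3.85 = 3,723 kWh in → × £0.330 = £1,228.69
Difference = |£797.05 − £1,228.69| = £431.64 ≈ £432

£432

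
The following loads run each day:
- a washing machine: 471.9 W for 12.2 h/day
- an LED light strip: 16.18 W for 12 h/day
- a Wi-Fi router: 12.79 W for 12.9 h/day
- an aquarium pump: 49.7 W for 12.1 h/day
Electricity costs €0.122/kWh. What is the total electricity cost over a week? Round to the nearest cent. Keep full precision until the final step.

€5.74

washing machine: 471.9 W × 12.2 h × 7 d = 40,300 Wh = 40.3 kWh
LED light strip: 16.18 W × 12 h × 7 d = 1,359 Wh = 1.359 kWh
Wi-Fi router: 12.79 W × 12.9 h × 7 d = 1,155 Wh = 1.155 kWh
aquarium pump: 49.7 W × 12.1 h × 7 d = 4,210 Wh = 4.21 kWh
Total energy = 40.3 + 1.359 + 1.155 + 4.21 = 47.02 kWh
Cost = 47.02 kWh × €0.122 = €5.74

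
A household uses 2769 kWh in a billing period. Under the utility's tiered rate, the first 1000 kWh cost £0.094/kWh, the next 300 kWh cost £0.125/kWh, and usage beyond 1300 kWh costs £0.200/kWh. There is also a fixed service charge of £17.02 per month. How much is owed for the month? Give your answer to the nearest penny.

£442.32

First 1000 kWh × £0.094 = £94.00
Next 300 kWh × £0.125 = £37.50
Remaining 1469 kWh × £0.200 = £293.80
Energy charge = £425.30; + service £17.02 = £442.32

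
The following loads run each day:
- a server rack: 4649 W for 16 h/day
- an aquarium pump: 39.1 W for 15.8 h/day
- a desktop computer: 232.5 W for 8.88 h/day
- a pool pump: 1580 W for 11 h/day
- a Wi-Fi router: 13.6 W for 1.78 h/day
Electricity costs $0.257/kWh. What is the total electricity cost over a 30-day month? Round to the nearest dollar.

server rack: 4649 W × 16 h × 30 d = 2,231,520 Wh = 2,232 kWh
aquarium pump: 39.1 W × 15.8 h × 30 d = 18,533 Wh = 18.53 kWh
desktop computer: 232.5 W × 8.88 h × 30 d = 61,938 Wh = 61.94 kWh
pool pump: 1580 W × 11 h × 30 d = 521,400 Wh = 521.4 kWh
Wi-Fi router: 13.6 W × 1.78 h × 30 d = 726 Wh = 0.7262 kWh
Total energy = 2,232 + 18.53 + 61.94 + 521.4 + 0.7262 = 2,834 kWh
Cost = 2,834 kWh × $0.257 = $728.37 ≈ $728

$728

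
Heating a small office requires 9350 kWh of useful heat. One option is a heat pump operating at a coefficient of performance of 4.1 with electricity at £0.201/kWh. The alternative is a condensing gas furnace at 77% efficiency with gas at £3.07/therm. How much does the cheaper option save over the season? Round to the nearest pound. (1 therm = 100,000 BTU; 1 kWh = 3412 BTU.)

Heat load = 9350 kWh × 3412 = 31,902,200 BTU
Gas: input = 31,902,200 / 0.77 = 41,431,429 BTU = 414.3 therm → 414.3 × £3.07 = £1,271.94
Heat pump: 31,902,200 BTU / 3412 = 9,350 kWh heat; / 4.1 = 2,280 kWh in → × £0.201 = £458.38
Difference = |£1,271.94 − £458.38| = £813.57 ≈ £814

£814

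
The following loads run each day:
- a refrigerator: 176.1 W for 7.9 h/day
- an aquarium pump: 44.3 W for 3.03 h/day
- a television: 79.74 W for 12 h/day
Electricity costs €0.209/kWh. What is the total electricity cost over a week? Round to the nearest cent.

€3.63

refrigerator: 176.1 W × 7.9 h × 7 d = 9,738 Wh = 9.738 kWh
aquarium pump: 44.3 W × 3.03 h × 7 d = 940 Wh = 0.9396 kWh
television: 79.74 W × 12 h × 7 d = 6,698 Wh = 6.698 kWh
Total energy = 9.738 + 0.9396 + 6.698 = 17.38 kWh
Cost = 17.38 kWh × €0.209 = €3.63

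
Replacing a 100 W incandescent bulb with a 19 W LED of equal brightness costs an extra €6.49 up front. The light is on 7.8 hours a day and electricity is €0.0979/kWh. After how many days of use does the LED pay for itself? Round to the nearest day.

Power saved = 100 − 19 = 81 W
Daily energy saved = 81 W × 7.8 h = 631.8 Wh = 0.6318 kWh
Daily savings = 0.6318 × €0.0979 = €0.0619
Payback = €6.49 / €0.0619 per day = 104.9 days

105 days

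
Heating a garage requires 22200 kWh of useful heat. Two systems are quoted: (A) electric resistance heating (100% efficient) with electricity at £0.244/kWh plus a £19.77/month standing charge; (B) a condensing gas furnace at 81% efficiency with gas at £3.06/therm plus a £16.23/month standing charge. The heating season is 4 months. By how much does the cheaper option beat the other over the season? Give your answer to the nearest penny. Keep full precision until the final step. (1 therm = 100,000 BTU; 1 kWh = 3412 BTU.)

Heat load = 22200 kWh × 3412 = 75,746,400 BTU
Gas: input = 75,746,400 / 0.81 = 93,514,074 BTU = 935.1 therm → 935.1 × £3.06 = £2,861.53; + 4 × £16.23 standing = £2,926.45
Electric: 75,746,400 BTU / 3412 = 22,200 kWh → × £0.244 = £5,416.80; + 4 × £19.77 standing = £5,495.88
Difference = |£2,926.45 − £5,495.88| = £2,569.43

£2569.43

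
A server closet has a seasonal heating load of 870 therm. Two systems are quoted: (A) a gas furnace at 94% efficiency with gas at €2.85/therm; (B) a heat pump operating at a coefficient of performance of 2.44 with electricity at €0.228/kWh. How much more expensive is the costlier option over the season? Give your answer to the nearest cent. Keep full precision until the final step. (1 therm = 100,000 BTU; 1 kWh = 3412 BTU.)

€255.14

Heat load = 870 therm × 100,000 = 87,000,000 BTU
Gas: input = 87,000,000 / 0.94 = 92,553,191 BTU = 925.5 therm → 925.5 × €2.85 = €2,637.77
Heat pump: 87,000,000 BTU / 3412 = 25,500 kWh heat; / 2.44 = 10,450 kWh in → × €0.228 = €2,382.62
Difference = |€2,637.77 − €2,382.62| = €255.14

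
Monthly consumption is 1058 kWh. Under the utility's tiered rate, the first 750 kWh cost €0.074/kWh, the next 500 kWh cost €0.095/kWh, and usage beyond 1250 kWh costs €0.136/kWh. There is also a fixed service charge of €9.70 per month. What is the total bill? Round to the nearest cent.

First 750 kWh × €0.074 = €55.50
Next 308 kWh × €0.095 = €29.26
Remaining tier: 0 kWh (not reached)
Energy charge = €84.76; + service €9.70 = €94.46

€94.46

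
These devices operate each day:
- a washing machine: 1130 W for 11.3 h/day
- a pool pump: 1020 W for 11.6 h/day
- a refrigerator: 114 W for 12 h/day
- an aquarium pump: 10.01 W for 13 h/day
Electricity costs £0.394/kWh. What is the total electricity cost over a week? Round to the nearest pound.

£72

washing machine: 1130 W × 11.3 h × 7 d = 89,383 Wh = 89.38 kWh
pool pump: 1020 W × 11.6 h × 7 d = 82,824 Wh = 82.82 kWh
refrigerator: 114 W × 12 h × 7 d = 9,576 Wh = 9.576 kWh
aquarium pump: 10.01 W × 13 h × 7 d = 911 Wh = 0.9109 kWh
Total energy = 89.38 + 82.82 + 9.576 + 0.9109 = 182.7 kWh
Cost = 182.7 kWh × £0.394 = £71.98 ≈ £72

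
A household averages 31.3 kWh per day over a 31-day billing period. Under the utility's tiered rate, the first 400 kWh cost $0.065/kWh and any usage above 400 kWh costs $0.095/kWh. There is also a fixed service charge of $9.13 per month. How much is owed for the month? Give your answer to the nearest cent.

$89.31

Usage = 31.3 kWh/day × 31 days = 970.3 kWh
First 400 kWh × $0.065 = $26.00
Remaining 570.3 kWh × $0.095 = $54.18
Energy charge = $80.18; + service $9.13 = $89.31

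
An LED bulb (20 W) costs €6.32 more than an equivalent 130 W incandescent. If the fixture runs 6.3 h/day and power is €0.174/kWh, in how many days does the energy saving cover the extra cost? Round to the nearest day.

Power saved = 130 − 20 = 110 W
Daily energy saved = 110 W × 6.3 h = 693 Wh = 0.693 kWh
Daily savings = 0.693 × €0.174 = €0.1206
Payback = €6.32 / €0.1206 per day = 52.41 days

52 days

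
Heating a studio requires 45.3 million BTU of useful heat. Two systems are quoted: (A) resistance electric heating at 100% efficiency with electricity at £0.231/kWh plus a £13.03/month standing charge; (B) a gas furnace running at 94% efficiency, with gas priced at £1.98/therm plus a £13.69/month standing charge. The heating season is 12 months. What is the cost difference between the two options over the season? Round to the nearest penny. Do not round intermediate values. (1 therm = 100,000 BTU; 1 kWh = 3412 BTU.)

£2104.80

Heat load = 45.3 × 10⁶ BTU = 45,300,000 BTU
Gas: input = 45,300,000 / 0.94 = 48,191,489 BTU = 481.9 therm → 481.9 × £1.98 = £954.19; + 12 × £13.69 standing = £1,118.47
Electric: 45,300,000 BTU / 3412 = 13,280 kWh → × £0.231 = £3,066.91; + 12 × £13.03 standing = £3,223.27
Difference = |£1,118.47 − £3,223.27| = £2,104.80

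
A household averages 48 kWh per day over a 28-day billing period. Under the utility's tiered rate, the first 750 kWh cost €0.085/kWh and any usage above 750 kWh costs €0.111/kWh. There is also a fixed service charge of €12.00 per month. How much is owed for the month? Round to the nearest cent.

Usage = 48 kWh/day × 28 days = 1344 kWh
First 750 kWh × €0.085 = €63.75
Remaining 594 kWh × €0.111 = €65.93
Energy charge = €129.68; + service €12.00 = €141.68

€141.68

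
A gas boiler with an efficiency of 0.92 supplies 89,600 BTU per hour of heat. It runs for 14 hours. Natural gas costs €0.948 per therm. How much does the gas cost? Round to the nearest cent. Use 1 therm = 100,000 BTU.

Heat delivered = 89,600 BTU/h × 14 h = 1,254,400 BTU
Gas input = 1,254,400 / 0.92 = 1,363,478 BTU
= 1,363,478 / 100,000 = 13.63 therm
Cost = 13.63 × €0.948/therm = €12.93

€12.93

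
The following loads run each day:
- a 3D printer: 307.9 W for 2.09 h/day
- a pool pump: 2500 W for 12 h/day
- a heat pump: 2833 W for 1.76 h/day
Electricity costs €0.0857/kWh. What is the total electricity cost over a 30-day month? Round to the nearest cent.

3D printer: 307.9 W × 2.09 h × 30 d = 19,305 Wh = 19.31 kWh
pool pump: 2500 W × 12 h × 30 d = 900,000 Wh = 900 kWh
heat pump: 2833 W × 1.76 h × 30 d = 149,582 Wh = 149.6 kWh
Total energy = 19.31 + 900 + 149.6 = 1,069 kWh
Cost = 1,069 kWh × €0.0857 = €91.60

€91.60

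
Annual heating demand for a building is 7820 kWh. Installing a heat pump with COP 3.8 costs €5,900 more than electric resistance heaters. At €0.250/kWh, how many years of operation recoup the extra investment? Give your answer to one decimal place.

4.1 years

Resistance: 7820 kWh × €0.250 = €1,955.00/yr
Heat pump: 7820 / 3.8 = 2058 kWh in → × €0.250 = €514.47/yr
Annual savings = €1,440.53
Payback = €5,900 / €1,440.53 = 4.1 years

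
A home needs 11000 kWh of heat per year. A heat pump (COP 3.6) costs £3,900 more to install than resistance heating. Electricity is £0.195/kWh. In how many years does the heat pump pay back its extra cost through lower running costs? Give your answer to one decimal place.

Resistance: 11000 kWh × £0.195 = £2,145.00/yr
Heat pump: 11000 / 3.6 = 3056 kWh in → × £0.195 = £595.83/yr
Annual savings = £1,549.17
Payback = £3,900 / £1,549.17 = 2.52 years

2.5 years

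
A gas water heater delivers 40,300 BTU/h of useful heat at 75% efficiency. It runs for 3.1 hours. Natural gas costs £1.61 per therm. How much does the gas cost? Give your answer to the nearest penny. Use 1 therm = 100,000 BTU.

£2.68

Heat delivered = 40,300 BTU/h × 3.1 h = 124,930 BTU
Gas input = 124,930 / 0.75 = 166,573 BTU
= 166,573 / 100,000 = 1.666 therm
Cost = 1.666 × £1.61/therm = £2.68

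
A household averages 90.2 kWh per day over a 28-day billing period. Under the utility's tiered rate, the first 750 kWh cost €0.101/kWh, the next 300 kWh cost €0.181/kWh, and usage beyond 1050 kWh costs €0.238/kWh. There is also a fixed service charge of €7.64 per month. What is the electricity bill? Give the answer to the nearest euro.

€489

Usage = 90.2 kWh/day × 28 days = 2525.6 kWh
First 750 kWh × €0.101 = €75.75
Next 300 kWh × €0.181 = €54.30
Remaining 1475.6 kWh × €0.238 = €351.19
Energy charge = €481.24; + service €7.64 = €488.88 ≈ €489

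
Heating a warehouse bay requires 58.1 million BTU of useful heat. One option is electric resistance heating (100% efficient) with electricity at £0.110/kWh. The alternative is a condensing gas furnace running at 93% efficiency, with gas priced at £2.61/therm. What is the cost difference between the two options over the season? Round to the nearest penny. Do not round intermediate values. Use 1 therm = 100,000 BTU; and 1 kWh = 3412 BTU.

Heat load = 58.1 × 10⁶ BTU = 58,100,000 BTU
Gas: input = 58,100,000 / 0.93 = 62,473,118 BTU = 624.7 therm → 624.7 × £2.61 = £1,630.55
Electric: 58,100,000 BTU / 3412 = 17,030 kWh → × £0.110 = £1,873.09
Difference = |£1,630.55 − £1,873.09| = £242.55

£242.55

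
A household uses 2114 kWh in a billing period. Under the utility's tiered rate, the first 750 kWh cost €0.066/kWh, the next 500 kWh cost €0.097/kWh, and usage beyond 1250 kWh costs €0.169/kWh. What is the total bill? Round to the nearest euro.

€244

First 750 kWh × €0.066 = €49.50
Next 500 kWh × €0.097 = €48.50
Remaining 864 kWh × €0.169 = €146.02
Total = €244.02 ≈ €244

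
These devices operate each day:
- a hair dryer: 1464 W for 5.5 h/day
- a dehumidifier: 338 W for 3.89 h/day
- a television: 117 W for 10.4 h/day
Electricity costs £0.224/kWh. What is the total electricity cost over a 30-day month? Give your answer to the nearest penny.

hair dryer: 1464 W × 5.5 h × 30 d = 241,560 Wh = 241.6 kWh
dehumidifier: 338 W × 3.89 h × 30 d = 39,445 Wh = 39.44 kWh
television: 117 W × 10.4 h × 30 d = 36,504 Wh = 36.5 kWh
Total energy = 241.6 + 39.44 + 36.5 = 317.5 kWh
Cost = 317.5 kWh × £0.224 = £71.12

£71.12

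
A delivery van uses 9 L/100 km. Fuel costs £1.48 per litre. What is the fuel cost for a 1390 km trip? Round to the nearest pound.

£185

Fuel = 9 L/100 km × 1390 km / 100 = 125.1 L
Cost = 125.1 L × £1.48/L = £185.15 ≈ £185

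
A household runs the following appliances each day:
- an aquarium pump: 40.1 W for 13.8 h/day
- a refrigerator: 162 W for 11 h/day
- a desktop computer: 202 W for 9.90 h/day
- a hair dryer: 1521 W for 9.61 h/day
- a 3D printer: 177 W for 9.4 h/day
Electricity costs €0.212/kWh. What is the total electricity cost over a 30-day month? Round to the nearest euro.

aquarium pump: 40.1 W × 13.8 h × 30 d = 16,601 Wh = 16.6 kWh
refrigerator: 162 W × 11 h × 30 d = 53,460 Wh = 53.46 kWh
desktop computer: 202 W × 9.90 h × 30 d = 59,994 Wh = 59.99 kWh
hair dryer: 1521 W × 9.61 h × 30 d = 438,504 Wh = 438.5 kWh
3D printer: 177 W × 9.4 h × 30 d = 49,914 Wh = 49.91 kWh
Total energy = 16.6 + 53.46 + 59.99 + 438.5 + 49.91 = 618.5 kWh
Cost = 618.5 kWh × €0.212 = €131.12 ≈ €131

€131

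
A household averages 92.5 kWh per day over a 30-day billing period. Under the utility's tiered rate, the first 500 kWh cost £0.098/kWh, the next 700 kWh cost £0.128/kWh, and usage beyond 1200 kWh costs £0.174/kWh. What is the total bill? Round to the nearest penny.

Usage = 92.5 kWh/day × 30 days = 2775 kWh
First 500 kWh × £0.098 = £49.00
Next 700 kWh × £0.128 = £89.60
Remaining 1575 kWh × £0.174 = £274.05
Total = £412.65

£412.65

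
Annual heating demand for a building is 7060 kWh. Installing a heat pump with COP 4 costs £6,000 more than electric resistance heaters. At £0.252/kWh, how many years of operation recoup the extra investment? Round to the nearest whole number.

Resistance: 7060 kWh × £0.252 = £1,779.12/yr
Heat pump: 7060 / 4 = 1765 kWh in → × £0.252 = £444.78/yr
Annual savings = £1,334.34
Payback = £6,000 / £1,334.34 = 4.5 years

4 years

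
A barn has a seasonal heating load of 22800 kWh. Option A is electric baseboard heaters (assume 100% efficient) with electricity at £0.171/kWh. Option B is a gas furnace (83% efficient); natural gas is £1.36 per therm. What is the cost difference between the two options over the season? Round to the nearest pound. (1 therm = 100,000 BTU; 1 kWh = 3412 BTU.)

£2624

Heat load = 22800 kWh × 3412 = 77,793,600 BTU
Gas: input = 77,793,600 / 0.83 = 93,727,229 BTU = 937.3 therm → 937.3 × £1.36 = £1,274.69
Electric: 77,793,600 BTU / 3412 = 22,800 kWh → × £0.171 = £3,898.80
Difference = |£1,274.69 − £3,898.80| = £2,624.11 ≈ £2624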